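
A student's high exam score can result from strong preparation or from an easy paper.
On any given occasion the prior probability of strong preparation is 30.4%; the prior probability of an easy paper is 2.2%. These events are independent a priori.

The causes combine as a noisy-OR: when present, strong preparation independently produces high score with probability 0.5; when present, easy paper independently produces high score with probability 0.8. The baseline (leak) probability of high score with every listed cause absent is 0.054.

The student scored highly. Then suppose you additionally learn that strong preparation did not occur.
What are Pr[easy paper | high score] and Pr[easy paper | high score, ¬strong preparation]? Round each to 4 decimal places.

Under noisy-OR, P(high score | causes) = 1 − (1−0.054)·∏(1−qᵢ) over the active causes.
Enumerate the 4 (strong preparation, easy paper) configurations and weight by the priors:
  P(high score) = 0.054·0.696·0.978 + 0.8108·0.696·0.022 + 0.527·0.304·0.978 + 0.9054·0.304·0.022
        = 0.036757 + 0.012415 + 0.156683 + 0.006055 = 0.211910
Configurations with easy paper contribute 0.018470, so
  P(easy paper | high score) = 0.018470 / 0.211910 ≈ 0.0872

Now condition on the additional information:
Numerator (weight on configurations with easy paper): 0.8108*0.022 = 0.017838
Normalizer over all consistent configurations: 0.054*0.978 + 0.8108*0.022 = 0.070650
Posterior = 0.017838 / 0.070650 ≈ 0.2525

Pr[easy paper | high score] ≈ 0.0872; Pr[easy paper | high score, ¬strong preparation] ≈ 0.2525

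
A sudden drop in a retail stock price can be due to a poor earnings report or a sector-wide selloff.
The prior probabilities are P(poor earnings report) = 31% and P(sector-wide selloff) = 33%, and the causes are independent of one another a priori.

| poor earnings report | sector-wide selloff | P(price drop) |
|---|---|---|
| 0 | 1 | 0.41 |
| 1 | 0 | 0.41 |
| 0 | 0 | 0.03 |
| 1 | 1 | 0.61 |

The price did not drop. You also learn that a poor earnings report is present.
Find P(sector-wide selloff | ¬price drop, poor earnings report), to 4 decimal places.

By total probability over both values of sector-wide selloff:
  P(¬price drop | poor earnings report) = 0.59·0.67 + 0.39·0.33
        = 0.395300 + 0.128700 = 0.524000
The terms with sector-wide selloff present sum to 0.128700, so
  P(sector-wide selloff | ¬price drop, poor earnings report) = 0.128700 / 0.524000 ≈ 0.2456

P(sector-wide selloff | ¬price drop, poor earnings report) ≈ 0.2456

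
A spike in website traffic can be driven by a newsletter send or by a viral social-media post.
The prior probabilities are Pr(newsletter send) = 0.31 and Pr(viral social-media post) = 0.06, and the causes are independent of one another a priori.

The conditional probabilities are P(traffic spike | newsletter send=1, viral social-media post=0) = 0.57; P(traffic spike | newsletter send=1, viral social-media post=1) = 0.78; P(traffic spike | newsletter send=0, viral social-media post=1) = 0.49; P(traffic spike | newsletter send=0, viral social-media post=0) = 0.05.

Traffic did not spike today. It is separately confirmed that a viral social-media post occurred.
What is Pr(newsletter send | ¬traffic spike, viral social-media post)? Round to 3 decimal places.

Pr(newsletter send | ¬traffic spike, viral social-media post) ≈ 0.162

Enumerate both values of newsletter send and weight by the priors:
  P(¬traffic spike | viral social-media post) = 0.51×0.69 + 0.22×0.31
        = 0.351900 + 0.068200 = 0.420100
Keeping only the newsletter send-present terms gives 0.068200, so
  P(newsletter send | ¬traffic spike, viral social-media post) = 0.068200 / 0.420100 ≈ 0.162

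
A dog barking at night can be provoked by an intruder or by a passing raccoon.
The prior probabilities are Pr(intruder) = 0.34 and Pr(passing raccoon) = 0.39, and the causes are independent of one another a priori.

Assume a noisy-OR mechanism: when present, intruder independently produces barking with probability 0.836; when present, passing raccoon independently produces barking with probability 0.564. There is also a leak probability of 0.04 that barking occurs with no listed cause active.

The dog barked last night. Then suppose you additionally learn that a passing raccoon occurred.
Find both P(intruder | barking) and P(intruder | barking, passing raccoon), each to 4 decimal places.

Under noisy-OR, P(barking | causes) = 1 − (1−0.04)·∏(1−qᵢ) over the active causes.
For the numerator, keep only intruder=true terms: 0.174747 + 0.123498 = 0.298245
Denominator P(barking): 0.04·0.66·0.61 + 0.58144·0.66·0.39 + 0.84256·0.34·0.61 + 0.931356·0.34·0.39 = 0.464012
Posterior = 0.298245 / 0.464012 ≈ 0.6428

With the extra evidence:
By total probability over both values of intruder:
  P(barking | passing raccoon) = 0.58144·0.66 + 0.931356·0.34
        = 0.383750 + 0.316661 = 0.700411
Configurations with intruder contribute 0.316661, so
  P(intruder | barking, passing raccoon) = 0.316661 / 0.700411 ≈ 0.4521
The drop from 0.6428 to 0.4521 is the explaining-away (discounting) effect.

P(intruder | barking) ≈ 0.6428; P(intruder | barking, passing raccoon) ≈ 0.4521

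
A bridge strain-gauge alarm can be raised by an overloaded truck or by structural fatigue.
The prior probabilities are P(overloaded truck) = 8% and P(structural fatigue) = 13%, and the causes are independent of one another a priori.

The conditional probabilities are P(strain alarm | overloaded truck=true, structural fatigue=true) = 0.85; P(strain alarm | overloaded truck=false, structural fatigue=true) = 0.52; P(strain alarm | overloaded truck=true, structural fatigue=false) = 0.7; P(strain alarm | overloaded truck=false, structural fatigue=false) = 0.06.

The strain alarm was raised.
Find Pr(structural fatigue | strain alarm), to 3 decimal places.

Pr(structural fatigue | strain alarm) ≈ 0.423

Numerator (weight on configurations with structural fatigue): 0.062192 + 0.008840 = 0.071032
Denominator P(strain alarm): 0.06·0.92·0.87 + 0.52·0.92·0.13 + 0.7·0.08·0.87 + 0.85·0.08·0.13 = 0.167776
P(structural fatigue | strain alarm) = 0.071032/0.167776 ≈ 0.423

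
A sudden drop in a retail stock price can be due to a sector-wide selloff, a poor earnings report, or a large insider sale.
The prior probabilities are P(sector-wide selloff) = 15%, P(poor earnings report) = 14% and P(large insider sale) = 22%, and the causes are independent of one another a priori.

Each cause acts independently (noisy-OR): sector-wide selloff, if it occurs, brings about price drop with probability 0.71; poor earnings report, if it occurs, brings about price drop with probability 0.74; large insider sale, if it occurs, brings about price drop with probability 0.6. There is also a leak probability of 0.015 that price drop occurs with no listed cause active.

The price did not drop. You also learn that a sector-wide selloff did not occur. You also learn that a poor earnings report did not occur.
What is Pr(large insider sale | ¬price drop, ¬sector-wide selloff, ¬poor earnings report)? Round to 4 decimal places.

Under noisy-OR, P(price drop | causes) = 1 − (1−0.015)·∏(1−qᵢ) over the active causes.
By total probability over both values of large insider sale:
  P(¬price drop | ¬sector-wide selloff, ¬poor earnings report) = 0.985*0.78 + 0.394*0.22
        = 0.768300 + 0.086680 = 0.854980
The terms with large insider sale present sum to 0.086680, so
  P(large insider sale | ¬price drop, ¬sector-wide selloff, ¬poor earnings report) = 0.086680 / 0.854980 ≈ 0.1014

Pr(large insider sale | ¬price drop, ¬sector-wide selloff, ¬poor earnings report) ≈ 0.1014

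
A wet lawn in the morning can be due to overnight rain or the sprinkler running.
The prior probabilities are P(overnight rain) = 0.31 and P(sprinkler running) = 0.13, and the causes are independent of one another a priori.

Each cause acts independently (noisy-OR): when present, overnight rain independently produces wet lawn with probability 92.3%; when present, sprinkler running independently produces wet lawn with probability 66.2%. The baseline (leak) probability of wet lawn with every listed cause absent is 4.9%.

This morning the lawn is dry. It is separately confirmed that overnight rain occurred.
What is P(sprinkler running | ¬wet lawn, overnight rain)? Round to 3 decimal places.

Under noisy-OR, P(wet lawn | causes) = 1 − (1−0.049)·∏(1−qᵢ) over the active causes.
Numerator (weight on configurations with sprinkler running): 0.024751*0.13 = 0.003218
The normalizing constant is 0.073227*0.87 + 0.024751*0.13 = 0.066925
Posterior = 0.003218 / 0.066925 ≈ 0.048

P(sprinkler running | ¬wet lawn, overnight rain) ≈ 0.048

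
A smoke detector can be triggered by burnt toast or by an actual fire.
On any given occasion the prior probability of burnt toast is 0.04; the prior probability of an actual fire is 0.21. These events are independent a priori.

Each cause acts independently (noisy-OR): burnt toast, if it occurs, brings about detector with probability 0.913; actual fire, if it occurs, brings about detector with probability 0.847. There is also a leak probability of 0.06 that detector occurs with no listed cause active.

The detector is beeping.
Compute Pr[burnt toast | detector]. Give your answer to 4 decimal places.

Under noisy-OR, P(detector | causes) = 1 − (1−0.06)·∏(1−qᵢ) over the active causes.
Enumerate the 4 (burnt toast, actual fire) configurations and weight by the priors:
  P(detector) = 0.06·0.96·0.79 + 0.85618·0.96·0.21 + 0.91822·0.04·0.79 + 0.987488·0.04·0.21
        = 0.045504 + 0.172606 + 0.029016 + 0.008295 = 0.255421
The terms with burnt toast present sum to 0.037311, so
  P(burnt toast | detector) = 0.037311 / 0.255421 ≈ 0.1461

Pr[burnt toast | detector] ≈ 0.1461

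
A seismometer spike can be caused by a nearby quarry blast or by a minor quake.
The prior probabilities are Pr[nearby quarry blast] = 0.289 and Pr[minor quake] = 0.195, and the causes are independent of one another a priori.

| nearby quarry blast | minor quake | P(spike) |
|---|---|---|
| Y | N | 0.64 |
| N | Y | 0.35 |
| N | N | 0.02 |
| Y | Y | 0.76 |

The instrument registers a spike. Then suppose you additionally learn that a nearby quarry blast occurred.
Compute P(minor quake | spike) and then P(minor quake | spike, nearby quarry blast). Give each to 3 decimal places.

By total probability over the 4 (nearby quarry blast, minor quake) configurations:
  P(spike) = 0.02×0.711×0.805 + 0.35×0.711×0.195 + 0.64×0.289×0.805 + 0.76×0.289×0.195
        = 0.011447 + 0.048526 + 0.148893 + 0.042830 = 0.251696
The terms with minor quake present sum to 0.091356, so
  P(minor quake | spike) = 0.091356 / 0.251696 ≈ 0.363

Now also conditioning on nearby quarry blast=true:
Enumerate both values of minor quake and weight by the priors:
  P(spike | nearby quarry blast) = 0.64*0.805 + 0.76*0.195
        = 0.515200 + 0.148200 = 0.663400
Configurations with minor quake contribute 0.148200, so
  P(minor quake | spike, nearby quarry blast) = 0.148200 / 0.663400 ≈ 0.223

P(minor quake | spike) ≈ 0.363; P(minor quake | spike, nearby quarry blast) ≈ 0.223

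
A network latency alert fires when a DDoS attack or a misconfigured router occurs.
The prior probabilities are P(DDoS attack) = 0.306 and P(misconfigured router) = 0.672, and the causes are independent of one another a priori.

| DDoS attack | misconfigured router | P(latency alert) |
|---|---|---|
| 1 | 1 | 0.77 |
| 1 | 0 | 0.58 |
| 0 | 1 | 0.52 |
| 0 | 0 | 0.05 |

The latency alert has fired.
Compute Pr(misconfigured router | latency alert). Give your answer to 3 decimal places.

Pr(misconfigured router | latency alert) ≈ 0.852

Weight on misconfigured router=true, given the evidence: 0.242511 + 0.158337 = 0.400848
The normalizing constant is 0.05×0.694×0.328 + 0.52×0.694×0.672 + 0.58×0.306×0.328 + 0.77×0.306×0.672 = 0.470443
Posterior = 0.400848 / 0.470443 ≈ 0.852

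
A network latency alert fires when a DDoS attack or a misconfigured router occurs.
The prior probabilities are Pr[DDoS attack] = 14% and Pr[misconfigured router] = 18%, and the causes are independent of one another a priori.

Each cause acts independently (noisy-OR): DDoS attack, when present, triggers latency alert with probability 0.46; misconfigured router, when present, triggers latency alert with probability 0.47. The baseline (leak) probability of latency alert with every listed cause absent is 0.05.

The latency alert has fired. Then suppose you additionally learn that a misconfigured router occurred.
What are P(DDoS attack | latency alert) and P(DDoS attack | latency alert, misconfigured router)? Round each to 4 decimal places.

Under noisy-OR, P(latency alert | causes) = 1 − (1−0.05)·∏(1−qᵢ) over the active causes.
Sum P(latency alert|·) weighted by the priors over the 4 (DDoS attack, misconfigured router) configurations:
  P(latency alert) = 0.05*0.86*0.82 + 0.4965*0.86*0.18 + 0.487*0.14*0.82 + 0.72811*0.14*0.18
        = 0.035260 + 0.076858 + 0.055908 + 0.018348 = 0.186374
Configurations with DDoS attack contribute 0.074256, so
  P(DDoS attack | latency alert) = 0.074256 / 0.186374 ≈ 0.3984

With the extra evidence:
Numerator (weight on configurations with DDoS attack): 0.72811×0.14 = 0.101935
Denominator P(latency alert | misconfigured router): 0.4965×0.86 + 0.72811×0.14 = 0.528925
Posterior = 0.101935 / 0.528925 ≈ 0.1927

P(DDoS attack | latency alert) ≈ 0.3984; P(DDoS attack | latency alert, misconfigured router) ≈ 0.1927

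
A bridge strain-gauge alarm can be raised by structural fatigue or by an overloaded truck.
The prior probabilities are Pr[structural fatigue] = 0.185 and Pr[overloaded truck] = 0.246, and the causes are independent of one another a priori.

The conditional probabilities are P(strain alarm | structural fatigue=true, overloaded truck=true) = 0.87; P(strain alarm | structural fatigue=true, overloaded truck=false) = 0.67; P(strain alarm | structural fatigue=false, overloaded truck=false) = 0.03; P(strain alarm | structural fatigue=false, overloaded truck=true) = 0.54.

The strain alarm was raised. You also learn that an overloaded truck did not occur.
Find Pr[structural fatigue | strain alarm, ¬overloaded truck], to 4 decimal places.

P(strain alarm | ¬overloaded truck) = 0.03×0.815 + 0.67×0.185 = 0.024450 + 0.123950 = 0.148400
The structural fatigue-present share is 0.67×0.185 = 0.123950.
P(structural fatigue | strain alarm, ¬overloaded truck) = 0.123950 / 0.148400 ≈ 0.8352

Pr[structural fatigue | strain alarm, ¬overloaded truck] ≈ 0.8352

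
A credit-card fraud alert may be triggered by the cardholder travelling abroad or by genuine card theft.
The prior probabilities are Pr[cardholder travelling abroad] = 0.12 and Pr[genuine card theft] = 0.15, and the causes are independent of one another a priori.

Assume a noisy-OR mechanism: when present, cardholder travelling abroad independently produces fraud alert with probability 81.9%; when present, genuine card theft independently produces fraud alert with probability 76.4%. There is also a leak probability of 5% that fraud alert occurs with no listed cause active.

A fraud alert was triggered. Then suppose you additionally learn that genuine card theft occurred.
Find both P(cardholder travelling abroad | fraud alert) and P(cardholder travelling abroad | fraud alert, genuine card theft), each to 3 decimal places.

P(cardholder travelling abroad | fraud alert) ≈ 0.421; P(cardholder travelling abroad | fraud alert, genuine card theft) ≈ 0.144

Under noisy-OR, P(fraud alert | causes) = 1 − (1−0.05)·∏(1−qᵢ) over the active causes.
Weight on cardholder travelling abroad=true, given the evidence: 0.084461 + 0.017270 = 0.101731
Normalizer over all consistent configurations: 0.05×0.88×0.85 + 0.7758×0.88×0.15 + 0.82805×0.12×0.85 + 0.95942×0.12×0.15 = 0.241537
P(cardholder travelling abroad | fraud alert) = 0.101731/0.241537 ≈ 0.421

Now condition on the additional information:
By total probability over both values of cardholder travelling abroad:
  P(fraud alert | genuine card theft) = 0.7758·0.88 + 0.95942·0.12
        = 0.682704 + 0.115130 = 0.797834
The terms with cardholder travelling abroad present sum to 0.115130, so
  P(cardholder travelling abroad | fraud alert, genuine card theft) = 0.115130 / 0.797834 ≈ 0.144
Conditioning on genuine card theft lowers the posterior on cardholder travelling abroad: the classic explaining-away effect in a common-effect structure.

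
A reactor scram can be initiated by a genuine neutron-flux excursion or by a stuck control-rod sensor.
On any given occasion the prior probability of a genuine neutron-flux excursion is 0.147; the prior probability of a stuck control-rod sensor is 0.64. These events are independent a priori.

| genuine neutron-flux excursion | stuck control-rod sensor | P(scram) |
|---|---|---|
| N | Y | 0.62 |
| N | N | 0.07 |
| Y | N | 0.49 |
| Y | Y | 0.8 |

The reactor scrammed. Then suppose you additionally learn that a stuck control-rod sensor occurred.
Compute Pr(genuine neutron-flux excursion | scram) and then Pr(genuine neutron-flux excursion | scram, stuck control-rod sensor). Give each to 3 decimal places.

Pr(genuine neutron-flux excursion | scram) ≈ 0.219; Pr(genuine neutron-flux excursion | scram, stuck control-rod sensor) ≈ 0.182

P(scram) = 0.07×0.853×0.36 + 0.62×0.853×0.64 + 0.49×0.147×0.36 + 0.8×0.147×0.64 = 0.021496 + 0.338470 + 0.025931 + 0.075264 = 0.461161
Of this, 0.101195 comes from 0.025931 + 0.075264 (the genuine neutron-flux excursion=true cases).
Hence the posterior is 0.101195/0.461161 ≈ 0.219.

Now condition on the additional information:
P(scram | stuck control-rod sensor) = 0.62·0.853 + 0.8·0.147 = 0.528860 + 0.117600 = 0.646460
Restricting to configurations with genuine neutron-flux excursion present: 0.8·0.147 = 0.117600.
P(genuine neutron-flux excursion | scram, stuck control-rod sensor) = 0.117600 / 0.646460 ≈ 0.182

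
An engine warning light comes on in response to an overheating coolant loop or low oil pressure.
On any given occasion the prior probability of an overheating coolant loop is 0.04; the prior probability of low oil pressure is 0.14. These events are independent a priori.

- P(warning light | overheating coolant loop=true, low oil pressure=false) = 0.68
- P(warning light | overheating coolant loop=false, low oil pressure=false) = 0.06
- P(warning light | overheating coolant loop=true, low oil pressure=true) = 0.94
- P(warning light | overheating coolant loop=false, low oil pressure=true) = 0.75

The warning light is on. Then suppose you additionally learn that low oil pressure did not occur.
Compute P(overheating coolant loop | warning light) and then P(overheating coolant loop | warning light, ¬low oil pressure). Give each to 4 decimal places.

Sum P(warning light|·) weighted by the priors over the 4 (overheating coolant loop, low oil pressure) configurations:
  P(warning light) = 0.06*0.96*0.86 + 0.75*0.96*0.14 + 0.68*0.04*0.86 + 0.94*0.04*0.14
        = 0.049536 + 0.100800 + 0.023392 + 0.005264 = 0.178992
The terms with overheating coolant loop present sum to 0.028656, so
  P(overheating coolant loop | warning light) = 0.028656 / 0.178992 ≈ 0.1601

With the extra evidence:
Numerator (weight on configurations with overheating coolant loop): 0.68×0.04 = 0.027200
Denominator P(warning light | ¬low oil pressure): 0.06×0.96 + 0.68×0.04 = 0.084800
Posterior = 0.027200 / 0.084800 ≈ 0.3208

P(overheating coolant loop | warning light) ≈ 0.1601; P(overheating coolant loop | warning light, ¬low oil pressure) ≈ 0.3208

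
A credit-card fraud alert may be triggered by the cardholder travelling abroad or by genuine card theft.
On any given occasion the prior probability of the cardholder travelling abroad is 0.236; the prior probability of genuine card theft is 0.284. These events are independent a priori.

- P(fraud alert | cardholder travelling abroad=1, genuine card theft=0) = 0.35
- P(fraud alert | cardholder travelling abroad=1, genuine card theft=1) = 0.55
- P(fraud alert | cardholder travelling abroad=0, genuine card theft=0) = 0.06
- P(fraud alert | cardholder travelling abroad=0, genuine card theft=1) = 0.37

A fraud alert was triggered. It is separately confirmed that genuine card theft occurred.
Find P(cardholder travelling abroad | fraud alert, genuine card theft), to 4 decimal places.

P(fraud alert | genuine card theft) = 0.37*0.764 + 0.55*0.236 = 0.282680 + 0.129800 = 0.412480
Restricting to configurations with cardholder travelling abroad present: 0.55*0.236 = 0.129800.
P(cardholder travelling abroad | fraud alert, genuine card theft) = 0.129800 / 0.412480 ≈ 0.3147

P(cardholder travelling abroad | fraud alert, genuine card theft) ≈ 0.3147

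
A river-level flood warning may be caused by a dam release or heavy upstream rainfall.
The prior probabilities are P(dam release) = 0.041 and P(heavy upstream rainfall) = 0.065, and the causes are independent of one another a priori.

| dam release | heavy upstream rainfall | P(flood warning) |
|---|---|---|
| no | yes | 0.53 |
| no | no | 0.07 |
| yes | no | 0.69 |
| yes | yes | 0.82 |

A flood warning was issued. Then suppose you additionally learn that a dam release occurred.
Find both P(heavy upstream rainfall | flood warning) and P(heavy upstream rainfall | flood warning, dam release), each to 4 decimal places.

P(flood warning) = 0.07*0.959*0.935 + 0.53*0.959*0.065 + 0.69*0.041*0.935 + 0.82*0.041*0.065 = 0.062767 + 0.033038 + 0.026451 + 0.002185 = 0.124441
Restricting to configurations with heavy upstream rainfall present: 0.033038 + 0.002185 = 0.035223.
Hence the posterior is 0.035223/0.124441 ≈ 0.2830.

Now also conditioning on dam release=true:
Weight on heavy upstream rainfall=true, given the evidence: 0.82×0.065 = 0.053300
Denominator P(flood warning | dam release): 0.69×0.935 + 0.82×0.065 = 0.698450
Posterior = 0.053300 / 0.698450 ≈ 0.0763

P(heavy upstream rainfall | flood warning) ≈ 0.2830; P(heavy upstream rainfall | flood warning, dam release) ≈ 0.0763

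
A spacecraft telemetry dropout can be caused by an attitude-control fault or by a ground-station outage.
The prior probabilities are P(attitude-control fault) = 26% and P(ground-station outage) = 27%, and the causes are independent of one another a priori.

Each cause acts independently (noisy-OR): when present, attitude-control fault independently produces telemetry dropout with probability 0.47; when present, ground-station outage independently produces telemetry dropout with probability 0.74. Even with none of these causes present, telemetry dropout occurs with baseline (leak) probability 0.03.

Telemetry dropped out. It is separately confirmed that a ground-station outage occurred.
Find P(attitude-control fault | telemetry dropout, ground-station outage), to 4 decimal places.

Under noisy-OR, P(telemetry dropout | causes) = 1 − (1−0.03)·∏(1−qᵢ) over the active causes.
By total probability over both values of attitude-control fault:
  P(telemetry dropout | ground-station outage) = 0.7478*0.74 + 0.866334*0.26
        = 0.553372 + 0.225247 = 0.778619
The terms with attitude-control fault present sum to 0.225247, so
  P(attitude-control fault | telemetry dropout, ground-station outage) = 0.225247 / 0.778619 ≈ 0.2893

P(attitude-control fault | telemetry dropout, ground-station outage) ≈ 0.2893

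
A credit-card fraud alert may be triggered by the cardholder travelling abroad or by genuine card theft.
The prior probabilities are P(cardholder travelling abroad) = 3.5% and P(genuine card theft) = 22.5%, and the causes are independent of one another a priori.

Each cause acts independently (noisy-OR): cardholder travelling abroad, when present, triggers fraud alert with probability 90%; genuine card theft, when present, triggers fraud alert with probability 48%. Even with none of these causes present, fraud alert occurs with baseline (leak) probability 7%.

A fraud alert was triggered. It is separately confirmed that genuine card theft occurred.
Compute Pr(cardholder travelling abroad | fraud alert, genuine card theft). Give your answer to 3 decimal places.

Pr(cardholder travelling abroad | fraud alert, genuine card theft) ≈ 0.063

Under noisy-OR, P(fraud alert | causes) = 1 − (1−0.07)·∏(1−qᵢ) over the active causes.
P(fraud alert | genuine card theft) = 0.5164*0.965 + 0.95164*0.035 = 0.498326 + 0.033307 = 0.531633
The cardholder travelling abroad-present share is 0.95164*0.035 = 0.033307.
P(cardholder travelling abroad | fraud alert, genuine card theft) = 0.033307 / 0.531633 ≈ 0.063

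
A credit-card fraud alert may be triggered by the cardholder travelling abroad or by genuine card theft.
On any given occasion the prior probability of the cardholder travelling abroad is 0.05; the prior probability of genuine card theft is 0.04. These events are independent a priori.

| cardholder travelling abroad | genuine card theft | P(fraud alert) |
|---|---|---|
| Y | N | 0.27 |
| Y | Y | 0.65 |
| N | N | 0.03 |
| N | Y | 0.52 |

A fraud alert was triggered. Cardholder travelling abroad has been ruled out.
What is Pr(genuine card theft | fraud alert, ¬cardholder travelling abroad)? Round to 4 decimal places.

Sum P(fraud alert|·) weighted by the priors over both values of genuine card theft:
  P(fraud alert | ¬cardholder travelling abroad) = 0.03*0.96 + 0.52*0.04
        = 0.028800 + 0.020800 = 0.049600
Configurations with genuine card theft contribute 0.020800, so
  P(genuine card theft | fraud alert, ¬cardholder travelling abroad) = 0.020800 / 0.049600 ≈ 0.4194

Pr(genuine card theft | fraud alert, ¬cardholder travelling abroad) ≈ 0.4194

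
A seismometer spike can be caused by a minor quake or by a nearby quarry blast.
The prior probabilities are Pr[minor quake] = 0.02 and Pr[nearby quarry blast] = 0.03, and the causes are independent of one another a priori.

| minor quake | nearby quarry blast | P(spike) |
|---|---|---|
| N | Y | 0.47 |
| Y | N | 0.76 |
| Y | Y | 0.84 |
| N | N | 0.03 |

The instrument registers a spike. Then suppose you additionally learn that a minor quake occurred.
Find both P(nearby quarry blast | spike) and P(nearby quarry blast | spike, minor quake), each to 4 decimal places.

P(nearby quarry blast | spike) ≈ 0.2487; P(nearby quarry blast | spike, minor quake) ≈ 0.0331

P(spike) = 0.03·0.98·0.97 + 0.47·0.98·0.03 + 0.76·0.02·0.97 + 0.84·0.02·0.03 = 0.028518 + 0.013818 + 0.014744 + 0.000504 = 0.057584
The nearby quarry blast-present share is 0.013818 + 0.000504 = 0.014322.
So P(nearby quarry blast | spike) = 0.014322/0.057584 ≈ 0.2487.

Now also conditioning on minor quake=true:
P(spike | minor quake) = 0.76*0.97 + 0.84*0.03 = 0.737200 + 0.025200 = 0.762400
Restricting to configurations with nearby quarry blast present: 0.84*0.03 = 0.025200.
So P(nearby quarry blast | spike, minor quake) = 0.025200/0.762400 ≈ 0.0331.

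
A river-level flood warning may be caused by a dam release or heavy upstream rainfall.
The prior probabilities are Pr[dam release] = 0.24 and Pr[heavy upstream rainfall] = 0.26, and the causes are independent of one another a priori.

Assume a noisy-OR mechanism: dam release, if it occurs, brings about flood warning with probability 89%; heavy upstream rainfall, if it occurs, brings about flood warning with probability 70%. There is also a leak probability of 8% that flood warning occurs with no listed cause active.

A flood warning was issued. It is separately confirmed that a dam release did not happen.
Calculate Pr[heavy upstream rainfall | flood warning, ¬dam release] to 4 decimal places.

Pr[heavy upstream rainfall | flood warning, ¬dam release] ≈ 0.7608

Under noisy-OR, P(flood warning | causes) = 1 − (1−0.08)·∏(1−qᵢ) over the active causes.
Weight on heavy upstream rainfall=true, given the evidence: 0.724*0.26 = 0.188240
Normalizer over all consistent configurations: 0.08*0.74 + 0.724*0.26 = 0.247440
Posterior = 0.188240 / 0.247440 ≈ 0.7608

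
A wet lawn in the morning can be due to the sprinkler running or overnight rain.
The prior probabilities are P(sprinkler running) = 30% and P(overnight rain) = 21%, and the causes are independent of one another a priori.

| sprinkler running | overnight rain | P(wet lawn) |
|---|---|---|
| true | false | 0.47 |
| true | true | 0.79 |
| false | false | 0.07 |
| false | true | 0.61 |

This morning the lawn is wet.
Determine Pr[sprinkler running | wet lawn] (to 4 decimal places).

Sum P(wet lawn|·) weighted by the priors over the 4 (sprinkler running, overnight rain) configurations:
  P(wet lawn) = 0.07×0.7×0.79 + 0.61×0.7×0.21 + 0.47×0.3×0.79 + 0.79×0.3×0.21
        = 0.038710 + 0.089670 + 0.111390 + 0.049770 = 0.289540
Configurations with sprinkler running contribute 0.161160, so
  P(sprinkler running | wet lawn) = 0.161160 / 0.289540 ≈ 0.5566

Pr[sprinkler running | wet lawn] ≈ 0.5566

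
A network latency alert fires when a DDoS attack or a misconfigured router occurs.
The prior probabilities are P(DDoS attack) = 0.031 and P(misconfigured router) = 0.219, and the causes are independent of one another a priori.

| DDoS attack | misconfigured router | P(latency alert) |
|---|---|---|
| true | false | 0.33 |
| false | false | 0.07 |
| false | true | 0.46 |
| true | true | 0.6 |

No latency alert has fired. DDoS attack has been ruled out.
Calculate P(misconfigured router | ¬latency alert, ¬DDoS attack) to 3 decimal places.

Enumerate both values of misconfigured router and weight by the priors:
  P(¬latency alert | ¬DDoS attack) = 0.93*0.781 + 0.54*0.219
        = 0.726330 + 0.118260 = 0.844590
The terms with misconfigured router present sum to 0.118260, so
  P(misconfigured router | ¬latency alert, ¬DDoS attack) = 0.118260 / 0.844590 ≈ 0.140

P(misconfigured router | ¬latency alert, ¬DDoS attack) ≈ 0.140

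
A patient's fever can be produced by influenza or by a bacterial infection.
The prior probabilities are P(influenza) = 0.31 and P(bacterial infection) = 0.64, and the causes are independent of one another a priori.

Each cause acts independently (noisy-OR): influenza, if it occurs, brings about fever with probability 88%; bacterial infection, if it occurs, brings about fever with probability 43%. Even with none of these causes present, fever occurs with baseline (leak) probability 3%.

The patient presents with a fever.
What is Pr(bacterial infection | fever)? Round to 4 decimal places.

Under noisy-OR, P(fever | causes) = 1 − (1−0.03)·∏(1−qᵢ) over the active causes.
P(fever) = 0.03×0.69×0.36 + 0.4471×0.69×0.64 + 0.8836×0.31×0.36 + 0.933652×0.31×0.64 = 0.007452 + 0.197439 + 0.098610 + 0.185237 = 0.488738
Restricting to configurations with bacterial infection present: 0.197439 + 0.185237 = 0.382676.
Hence the posterior is 0.382676/0.488738 ≈ 0.7830.

Pr(bacterial infection | fever) ≈ 0.7830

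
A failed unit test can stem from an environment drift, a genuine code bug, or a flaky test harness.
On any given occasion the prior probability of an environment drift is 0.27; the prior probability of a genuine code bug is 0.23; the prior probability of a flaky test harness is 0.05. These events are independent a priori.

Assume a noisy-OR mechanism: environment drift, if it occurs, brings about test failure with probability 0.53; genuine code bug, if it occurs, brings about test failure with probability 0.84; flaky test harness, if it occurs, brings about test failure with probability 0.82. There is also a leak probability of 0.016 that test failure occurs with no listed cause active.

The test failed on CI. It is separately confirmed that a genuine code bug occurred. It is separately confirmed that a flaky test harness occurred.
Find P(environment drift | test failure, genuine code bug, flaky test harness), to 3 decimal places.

Under noisy-OR, P(test failure | causes) = 1 − (1−0.016)·∏(1−qᵢ) over the active causes.
P(test failure | genuine code bug, flaky test harness) = 0.971661×0.73 + 0.986681×0.27 = 0.709313 + 0.266404 = 0.975717
The environment drift-present share is 0.986681×0.27 = 0.266404.
P(environment drift | test failure, genuine code bug, flaky test harness) = 0.266404 / 0.975717 ≈ 0.273

P(environment drift | test failure, genuine code bug, flaky test harness) ≈ 0.273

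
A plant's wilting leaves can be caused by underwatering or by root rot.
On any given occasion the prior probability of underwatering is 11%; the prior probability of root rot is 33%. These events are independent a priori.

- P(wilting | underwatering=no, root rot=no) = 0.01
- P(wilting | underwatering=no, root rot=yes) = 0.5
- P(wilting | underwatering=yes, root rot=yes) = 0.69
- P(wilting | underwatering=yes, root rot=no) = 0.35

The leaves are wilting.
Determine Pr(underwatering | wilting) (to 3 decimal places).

Enumerate the 4 (underwatering, root rot) configurations and weight by the priors:
  P(wilting) = 0.01×0.89×0.67 + 0.5×0.89×0.33 + 0.35×0.11×0.67 + 0.69×0.11×0.33
        = 0.005963 + 0.146850 + 0.025795 + 0.025047 = 0.203655
The terms with underwatering present sum to 0.050842, so
  P(underwatering | wilting) = 0.050842 / 0.203655 ≈ 0.250

Pr(underwatering | wilting) ≈ 0.250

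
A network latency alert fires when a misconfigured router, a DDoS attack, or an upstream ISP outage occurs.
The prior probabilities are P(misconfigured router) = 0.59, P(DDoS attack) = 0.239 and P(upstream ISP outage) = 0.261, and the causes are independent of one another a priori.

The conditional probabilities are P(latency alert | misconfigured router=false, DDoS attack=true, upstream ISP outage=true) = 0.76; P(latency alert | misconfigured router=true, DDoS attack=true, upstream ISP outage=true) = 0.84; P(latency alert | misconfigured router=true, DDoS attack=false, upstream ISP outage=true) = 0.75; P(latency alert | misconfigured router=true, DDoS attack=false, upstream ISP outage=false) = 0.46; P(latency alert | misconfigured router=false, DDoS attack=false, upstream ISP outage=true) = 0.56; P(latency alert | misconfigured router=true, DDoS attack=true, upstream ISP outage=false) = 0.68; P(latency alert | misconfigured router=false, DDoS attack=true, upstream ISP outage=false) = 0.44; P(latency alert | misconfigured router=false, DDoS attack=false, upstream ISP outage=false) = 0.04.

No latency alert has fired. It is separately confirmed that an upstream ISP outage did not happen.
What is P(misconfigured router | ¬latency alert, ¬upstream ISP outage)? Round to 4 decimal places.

P(¬latency alert | ¬upstream ISP outage) = 0.96*0.41*0.761 + 0.56*0.41*0.239 + 0.54*0.59*0.761 + 0.32*0.59*0.239 = 0.299530 + 0.054874 + 0.242455 + 0.045123 = 0.641982
The misconfigured router-present share is 0.242455 + 0.045123 = 0.287578.
P(misconfigured router | ¬latency alert, ¬upstream ISP outage) = 0.287578 / 0.641982 ≈ 0.4480

P(misconfigured router | ¬latency alert, ¬upstream ISP outage) ≈ 0.4480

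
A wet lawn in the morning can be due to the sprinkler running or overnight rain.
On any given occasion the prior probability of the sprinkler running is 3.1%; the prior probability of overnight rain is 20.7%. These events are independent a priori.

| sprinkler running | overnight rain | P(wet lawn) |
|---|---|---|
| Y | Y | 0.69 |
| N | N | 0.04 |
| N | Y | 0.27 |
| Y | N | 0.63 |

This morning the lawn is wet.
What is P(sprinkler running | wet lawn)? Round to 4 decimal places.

By total probability over the 4 (sprinkler running, overnight rain) configurations:
  P(wet lawn) = 0.04×0.969×0.793 + 0.27×0.969×0.207 + 0.63×0.031×0.793 + 0.69×0.031×0.207
        = 0.030737 + 0.054157 + 0.015487 + 0.004428 = 0.104809
Configurations with sprinkler running contribute 0.019915, so
  P(sprinkler running | wet lawn) = 0.019915 / 0.104809 ≈ 0.1900

P(sprinkler running | wet lawn) ≈ 0.1900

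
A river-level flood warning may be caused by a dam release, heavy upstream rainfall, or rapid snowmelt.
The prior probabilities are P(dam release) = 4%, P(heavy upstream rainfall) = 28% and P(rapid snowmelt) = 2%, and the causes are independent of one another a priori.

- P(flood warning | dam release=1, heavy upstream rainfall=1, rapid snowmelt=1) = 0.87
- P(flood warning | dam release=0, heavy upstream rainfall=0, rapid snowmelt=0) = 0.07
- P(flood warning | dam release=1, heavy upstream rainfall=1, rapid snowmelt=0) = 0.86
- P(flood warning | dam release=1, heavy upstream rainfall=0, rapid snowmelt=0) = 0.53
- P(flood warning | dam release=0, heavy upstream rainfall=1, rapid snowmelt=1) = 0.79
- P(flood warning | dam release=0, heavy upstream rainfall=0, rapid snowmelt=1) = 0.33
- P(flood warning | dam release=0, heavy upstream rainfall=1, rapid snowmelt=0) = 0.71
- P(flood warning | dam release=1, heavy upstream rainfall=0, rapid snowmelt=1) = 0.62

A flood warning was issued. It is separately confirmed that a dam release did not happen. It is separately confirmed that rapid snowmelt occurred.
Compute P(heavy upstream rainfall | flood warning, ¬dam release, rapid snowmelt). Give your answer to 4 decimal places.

Weight on heavy upstream rainfall=true, given the evidence: 0.79·0.28 = 0.221200
Normalizer over all consistent configurations: 0.33·0.72 + 0.79·0.28 = 0.458800
P(heavy upstream rainfall | flood warning, ¬dam release, rapid snowmelt) = 0.221200/0.458800 ≈ 0.4821

P(heavy upstream rainfall | flood warning, ¬dam release, rapid snowmelt) ≈ 0.4821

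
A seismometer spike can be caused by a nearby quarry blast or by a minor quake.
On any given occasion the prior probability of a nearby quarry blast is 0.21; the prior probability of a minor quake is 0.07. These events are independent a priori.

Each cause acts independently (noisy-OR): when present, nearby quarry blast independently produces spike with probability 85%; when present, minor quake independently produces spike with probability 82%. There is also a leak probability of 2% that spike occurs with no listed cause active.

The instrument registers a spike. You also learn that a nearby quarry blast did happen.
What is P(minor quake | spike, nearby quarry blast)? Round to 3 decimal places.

Under noisy-OR, P(spike | causes) = 1 − (1−0.02)·∏(1−qᵢ) over the active causes.
By total probability over both values of minor quake:
  P(spike | nearby quarry blast) = 0.853*0.93 + 0.97354*0.07
        = 0.793290 + 0.068148 = 0.861438
The terms with minor quake present sum to 0.068148, so
  P(minor quake | spike, nearby quarry blast) = 0.068148 / 0.861438 ≈ 0.079

P(minor quake | spike, nearby quarry blast) ≈ 0.079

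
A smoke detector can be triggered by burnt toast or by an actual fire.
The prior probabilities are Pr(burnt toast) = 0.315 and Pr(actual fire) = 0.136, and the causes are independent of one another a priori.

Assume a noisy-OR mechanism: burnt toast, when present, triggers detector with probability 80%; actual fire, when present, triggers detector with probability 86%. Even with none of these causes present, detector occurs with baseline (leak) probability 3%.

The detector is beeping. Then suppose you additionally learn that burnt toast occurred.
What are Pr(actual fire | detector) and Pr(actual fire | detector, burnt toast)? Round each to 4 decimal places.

Pr(actual fire | detector) ≈ 0.3401; Pr(actual fire | detector, burnt toast) ≈ 0.1597

Under noisy-OR, P(detector | causes) = 1 − (1−0.03)·∏(1−qᵢ) over the active causes.
Sum P(detector|·) weighted by the priors over the 4 (burnt toast, actual fire) configurations:
  P(detector) = 0.03×0.685×0.864 + 0.8642×0.685×0.136 + 0.806×0.315×0.864 + 0.97284×0.315×0.136
        = 0.017755 + 0.080509 + 0.219361 + 0.041676 = 0.359301
Keeping only the actual fire-present terms gives 0.122185, so
  P(actual fire | detector) = 0.122185 / 0.359301 ≈ 0.3401

With the extra evidence:
Weight on actual fire=true, given the evidence: 0.97284*0.136 = 0.132306
Normalizer over all consistent configurations: 0.806*0.864 + 0.97284*0.136 = 0.828690
Posterior = 0.132306 / 0.828690 ≈ 0.1597
— burnt toast explains away the evidence for actual fire.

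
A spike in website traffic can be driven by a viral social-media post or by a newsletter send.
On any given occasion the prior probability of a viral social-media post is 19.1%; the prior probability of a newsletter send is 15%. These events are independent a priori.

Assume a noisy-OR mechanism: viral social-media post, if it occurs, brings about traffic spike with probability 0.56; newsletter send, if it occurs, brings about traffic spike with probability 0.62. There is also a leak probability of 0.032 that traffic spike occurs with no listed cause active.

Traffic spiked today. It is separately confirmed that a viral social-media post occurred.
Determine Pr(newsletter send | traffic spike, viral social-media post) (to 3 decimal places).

Pr(newsletter send | traffic spike, viral social-media post) ≈ 0.205

Under noisy-OR, P(traffic spike | causes) = 1 − (1−0.032)·∏(1−qᵢ) over the active causes.
Numerator (weight on configurations with newsletter send): 0.83815*0.15 = 0.125722
The normalizing constant is 0.57408*0.85 + 0.83815*0.15 = 0.613690
Posterior = 0.125722 / 0.613690 ≈ 0.205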